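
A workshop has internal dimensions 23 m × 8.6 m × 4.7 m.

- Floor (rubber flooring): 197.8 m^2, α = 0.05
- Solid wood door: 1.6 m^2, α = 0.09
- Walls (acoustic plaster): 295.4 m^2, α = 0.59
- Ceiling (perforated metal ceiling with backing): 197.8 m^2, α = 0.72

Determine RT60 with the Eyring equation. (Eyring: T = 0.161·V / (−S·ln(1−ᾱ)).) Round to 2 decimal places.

0.34 sec

Total surface area S = 197.8 + 1.6 + 295.4 + 197.8 = 692.6 m^2.
Absorption A = 197.8×0.05 + 1.6×0.09 + 295.4×0.59 + 197.8×0.72 = 326.736 sabins.
Mean coefficient ᾱ = A/S = 0.4718.
−S·ln(1−ᾱ) = −692.6 × ln(1 − 0.4718) = 442.073.
V = 23 × 8.6 × 4.7 = 929.66 m³.
T = 0.161·V/[−S·ln(1−ᾱ)] = 0.161·929.66/442.073 = 0.34 s.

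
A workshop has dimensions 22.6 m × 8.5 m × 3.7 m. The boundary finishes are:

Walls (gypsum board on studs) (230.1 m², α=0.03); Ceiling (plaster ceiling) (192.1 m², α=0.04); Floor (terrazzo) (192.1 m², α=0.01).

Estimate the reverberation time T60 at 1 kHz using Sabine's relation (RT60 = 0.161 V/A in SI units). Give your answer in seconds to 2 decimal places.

Total absorption A = 230.1·0.03 + 192.1·0.04 + 192.1·0.01
  = 6.903 + 7.684 + 1.921 = 16.508 m² sabins.
V = 22.6·8.5·3.7 = 710.77 m³.
RT60 = 0.161 · V / A = 0.161 × 710.77 / 16.508 = 6.93 s.

6.93 seconds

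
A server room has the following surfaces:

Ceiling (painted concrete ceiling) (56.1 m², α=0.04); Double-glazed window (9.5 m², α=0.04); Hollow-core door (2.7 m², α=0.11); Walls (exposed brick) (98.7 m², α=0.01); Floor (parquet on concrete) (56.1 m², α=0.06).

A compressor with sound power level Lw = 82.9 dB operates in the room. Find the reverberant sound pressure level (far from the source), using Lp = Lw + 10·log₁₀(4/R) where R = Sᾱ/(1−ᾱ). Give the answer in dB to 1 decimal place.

80.2 dB

Σ(Sᵢαᵢ) = 56.1·0.04 + 9.5·0.04 + 2.7·0.11 + 98.7·0.01 + 56.1·0.06 = 7.274; total area S = 223.1 m².
ᾱ = 0.0326, so room constant R = A/(1−ᾱ) = 7.519 m².
Lp = 82.9 + 10·log₁₀(4/7.519) = 82.9 + (-2.74) = 80.2 dB.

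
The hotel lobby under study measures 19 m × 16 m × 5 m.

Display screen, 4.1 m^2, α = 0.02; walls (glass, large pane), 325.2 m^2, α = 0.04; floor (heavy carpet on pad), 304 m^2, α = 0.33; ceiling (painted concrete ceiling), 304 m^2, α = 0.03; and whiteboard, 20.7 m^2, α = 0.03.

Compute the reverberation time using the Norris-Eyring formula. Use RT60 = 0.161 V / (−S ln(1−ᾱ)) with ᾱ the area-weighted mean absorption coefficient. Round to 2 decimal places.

Total surface area S = 4.1 + 325.2 + 304 + 304 + 20.7 = 958.0 m^2.
Absorption A = 4.1×0.02 + 325.2×0.04 + 304×0.33 + 304×0.03 + 20.7×0.03 = 123.151 sabins.
Mean coefficient ᾱ = A/S = 0.1286.
Eyring denominator: −S ln(1−ᾱ) = 131.873.
V = 19 × 16 × 5 = 1520 m³.
RT60 = 0.161 × 1520 / 131.873 = 1.86 s.

1.86 s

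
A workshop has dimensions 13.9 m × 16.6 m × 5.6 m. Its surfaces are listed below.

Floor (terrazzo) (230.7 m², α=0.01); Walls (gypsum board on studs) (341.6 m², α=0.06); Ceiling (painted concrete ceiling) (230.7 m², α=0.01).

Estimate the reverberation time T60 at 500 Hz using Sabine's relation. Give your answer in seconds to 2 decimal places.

8.28 sec

A = Σ Sᵢαᵢ = 230.7×0.01 + 341.6×0.06 + 230.7×0.01 = 25.110 sabins.
Room volume: 1292.144 m³.
RT60 = 0.161 · V / A = 0.161 × 1292.144 / 25.110 = 8.28 s.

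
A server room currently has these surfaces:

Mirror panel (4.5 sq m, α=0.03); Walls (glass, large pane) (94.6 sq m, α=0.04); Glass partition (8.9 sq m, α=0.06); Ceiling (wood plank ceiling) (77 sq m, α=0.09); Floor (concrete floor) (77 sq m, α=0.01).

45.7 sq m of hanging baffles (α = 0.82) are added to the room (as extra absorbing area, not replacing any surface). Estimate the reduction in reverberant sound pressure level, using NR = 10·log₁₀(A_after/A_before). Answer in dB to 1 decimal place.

Total absorption A_before = 4.5*0.03 + 94.6*0.04 + 8.9*0.06 + 77*0.09 + 77*0.01
  = 0.135 + 3.784 + 0.534 + 6.930 + 0.770 = 12.153 sq m sabins.
Added absorption = 45.7 × 0.82 = 37.474 sabins.
A_after = 12.153 + 37.474 = 49.627 sabins.
Reduction = 10 log₁₀(A_after/A_before) = 10 log₁₀(4.0835) = 6.1 dB.

6.1 dB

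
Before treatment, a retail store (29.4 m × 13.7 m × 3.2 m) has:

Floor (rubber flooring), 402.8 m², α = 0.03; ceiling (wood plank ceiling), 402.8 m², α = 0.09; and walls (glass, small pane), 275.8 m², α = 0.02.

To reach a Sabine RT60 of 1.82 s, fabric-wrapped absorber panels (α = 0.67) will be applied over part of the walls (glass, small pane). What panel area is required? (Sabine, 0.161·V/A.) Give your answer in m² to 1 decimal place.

92.6

Equivalent absorption area: A₁ = 402.8*0.03 + 402.8*0.09 + 275.8*0.02 = 53.852 m².
Required A₂ = 0.161·1288.896/1.82 = 114.018 sabins.
ΔA needed = 114.018 − 53.852 = 60.166 sabins.
Each m² of panel replacing the walls (glass, small pane) adds (0.67 − 0.02) = 0.65 sabins.
Panel area = 60.166 / 0.65 = 92.6 m².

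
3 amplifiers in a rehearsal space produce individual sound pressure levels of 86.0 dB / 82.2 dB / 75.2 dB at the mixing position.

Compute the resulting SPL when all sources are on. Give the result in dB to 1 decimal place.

Sum in the linear (power) domain: Σ 10^(Lᵢ/10) = 10^(86.0/10) + 10^(82.2/10) + 10^(75.2/10) = 5.972e+08.
L_total = 10·log₁₀(5.972e+08) = 87.8 dB.

87.8 dB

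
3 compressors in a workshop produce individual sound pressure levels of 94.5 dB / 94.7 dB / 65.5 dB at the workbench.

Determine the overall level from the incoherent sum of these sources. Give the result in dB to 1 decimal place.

97.6 dB

Converting to relative power and adding: 10^(94.5/10) + 10^(94.7/10) + 10^(65.5/10) = 5.773e+09.
L_total = 10·log₁₀(5.773e+09) = 97.6 dB.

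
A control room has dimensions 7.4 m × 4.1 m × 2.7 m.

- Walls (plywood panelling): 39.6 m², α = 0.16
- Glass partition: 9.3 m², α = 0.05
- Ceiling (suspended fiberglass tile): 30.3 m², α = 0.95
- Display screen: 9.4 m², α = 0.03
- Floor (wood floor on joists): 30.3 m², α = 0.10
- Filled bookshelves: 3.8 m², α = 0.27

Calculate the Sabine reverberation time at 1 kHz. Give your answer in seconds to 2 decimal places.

A = Σ Sᵢαᵢ = 39.6·0.16 + 9.3·0.05 + 30.3·0.95 + 9.4·0.03 + 30.3·0.10 + 3.8·0.27 = 39.924 sabins.
V = 7.4·4.1·2.7 = 81.918 m³.
Sabine: RT60 = 0.161 × 81.918 / 39.924 = 0.33 s.

0.33 s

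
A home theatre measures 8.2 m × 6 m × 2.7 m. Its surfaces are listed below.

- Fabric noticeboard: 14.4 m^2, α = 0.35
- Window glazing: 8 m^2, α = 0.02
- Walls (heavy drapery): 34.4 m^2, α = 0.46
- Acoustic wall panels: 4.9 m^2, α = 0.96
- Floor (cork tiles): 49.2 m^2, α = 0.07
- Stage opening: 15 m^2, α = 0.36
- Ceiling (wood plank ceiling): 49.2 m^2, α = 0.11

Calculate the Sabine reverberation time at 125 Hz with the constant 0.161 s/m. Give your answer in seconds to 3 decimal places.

0.535 s

A = Σ Sᵢαᵢ = 14.4·0.35 + 8·0.02 + 34.4·0.46 + 4.9·0.96 + 49.2·0.07 + 15·0.36 + 49.2·0.11 = 39.984 sabins.
V = 8.2·6·2.7 = 132.84 m³.
T = 0.161 V/A = 0.161·132.84/39.984 = 0.535 s.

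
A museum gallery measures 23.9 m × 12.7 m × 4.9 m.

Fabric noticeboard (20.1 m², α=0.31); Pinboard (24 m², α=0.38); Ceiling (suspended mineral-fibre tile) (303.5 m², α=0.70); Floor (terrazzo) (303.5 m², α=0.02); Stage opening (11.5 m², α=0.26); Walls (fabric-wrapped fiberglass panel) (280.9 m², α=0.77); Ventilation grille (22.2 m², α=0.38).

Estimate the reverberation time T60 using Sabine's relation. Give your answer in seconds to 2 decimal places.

0.52 sec

Summing Sᵢαᵢ: 6.231 + 9.120 + 212.450 + 6.070 + 2.990 + 216.293 + 8.436 → A = 461.590 sabins.
Room volume: 1487.297 m³.
Sabine: RT60 = 0.161 × 1487.297 / 461.590 = 0.52 s.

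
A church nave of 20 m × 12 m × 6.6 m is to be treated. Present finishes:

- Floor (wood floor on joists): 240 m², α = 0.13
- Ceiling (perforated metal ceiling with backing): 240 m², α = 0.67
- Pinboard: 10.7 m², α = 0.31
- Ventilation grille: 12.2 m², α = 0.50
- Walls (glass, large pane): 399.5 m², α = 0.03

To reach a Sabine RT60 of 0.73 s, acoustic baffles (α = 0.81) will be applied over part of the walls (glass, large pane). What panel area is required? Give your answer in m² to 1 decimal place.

174.3

Equivalent absorption area: A₁ = 240*0.13 + 240*0.67 + 10.7*0.31 + 12.2*0.50 + 399.5*0.03 = 213.402 m².
V = 1584 m³. Target absorption A₂ = 0.161 × 1584 / 0.73 = 349.348 sabins.
Absorption to add: 349.348 − 213.402 = 135.946 sabins.
Net gain per m²: Δα = 0.81 − 0.03 = 0.78.
Panel area = 135.946 / 0.78 = 174.3 m².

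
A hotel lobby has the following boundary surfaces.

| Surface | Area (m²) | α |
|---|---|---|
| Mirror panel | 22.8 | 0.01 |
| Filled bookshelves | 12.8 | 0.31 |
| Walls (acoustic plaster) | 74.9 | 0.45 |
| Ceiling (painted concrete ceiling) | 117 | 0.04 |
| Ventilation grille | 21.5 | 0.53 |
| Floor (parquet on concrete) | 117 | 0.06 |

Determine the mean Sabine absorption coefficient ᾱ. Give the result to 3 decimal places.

S = Σ Sᵢ = 22.8 + 12.8 + 74.9 + 117 + 21.5 + 117 = 366.0 m².
Σ(Sᵢαᵢ) = 22.8*0.01 + 12.8*0.31 + 74.9*0.45 + 117*0.04 + 21.5*0.53 + 117*0.06 = 60.996.
ᾱ = 60.996 / 366.0 = 0.167.

0.167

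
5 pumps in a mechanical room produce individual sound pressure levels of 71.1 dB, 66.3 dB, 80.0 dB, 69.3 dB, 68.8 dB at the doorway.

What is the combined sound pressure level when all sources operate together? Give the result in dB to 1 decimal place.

81.2 dB

Sum in the linear (power) domain: Σ 10^(Lᵢ/10) = 10^(71.1/10) + 10^(66.3/10) + 10^(80.0/10) + 10^(69.3/10) + 10^(68.8/10) = 1.332e+08.
Combined level = 10 log₁₀(1.332e+08) = 81.2 dB.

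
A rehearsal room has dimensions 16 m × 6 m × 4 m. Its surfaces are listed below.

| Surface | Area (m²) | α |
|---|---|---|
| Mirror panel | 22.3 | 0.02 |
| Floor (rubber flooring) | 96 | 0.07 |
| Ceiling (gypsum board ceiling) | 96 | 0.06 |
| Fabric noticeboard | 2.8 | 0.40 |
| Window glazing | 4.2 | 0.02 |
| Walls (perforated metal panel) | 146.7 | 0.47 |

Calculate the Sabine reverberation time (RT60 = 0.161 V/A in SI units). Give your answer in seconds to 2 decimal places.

0.74 seconds

A = Σ Sᵢαᵢ = 22.3*0.02 + 96*0.07 + 96*0.06 + 2.8*0.40 + 4.2*0.02 + 146.7*0.47 = 83.079 sabins.
Room volume: 384 m³.
T = 0.161 V/A = 0.161·384/83.079 = 0.74 s.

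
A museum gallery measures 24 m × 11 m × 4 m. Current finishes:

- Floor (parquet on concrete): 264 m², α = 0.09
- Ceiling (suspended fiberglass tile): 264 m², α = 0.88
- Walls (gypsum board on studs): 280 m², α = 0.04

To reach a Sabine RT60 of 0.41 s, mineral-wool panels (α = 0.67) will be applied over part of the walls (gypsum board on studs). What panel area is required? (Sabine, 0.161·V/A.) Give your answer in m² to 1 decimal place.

234.0

Total absorption A₁ = 264×0.09 + 264×0.88 + 280×0.04
  = 23.760 + 232.320 + 11.200 = 267.280 m² sabins.
V = 1056 m³. Target absorption A₂ = 0.161 × 1056 / 0.41 = 414.673 sabins.
ΔA needed = 414.673 − 267.280 = 147.393 sabins.
Net gain per m²: Δα = 0.67 − 0.04 = 0.63.
Panel area = 147.393 / 0.63 = 234.0 m².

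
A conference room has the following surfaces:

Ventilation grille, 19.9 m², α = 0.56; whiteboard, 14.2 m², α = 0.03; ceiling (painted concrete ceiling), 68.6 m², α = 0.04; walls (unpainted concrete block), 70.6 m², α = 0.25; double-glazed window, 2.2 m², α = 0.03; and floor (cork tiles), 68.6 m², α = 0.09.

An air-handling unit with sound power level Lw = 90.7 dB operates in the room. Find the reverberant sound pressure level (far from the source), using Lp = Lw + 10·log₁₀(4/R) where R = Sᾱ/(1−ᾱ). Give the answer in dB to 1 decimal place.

A = 38.204 sabins; S = 244.1 m².
ᾱ = 0.1565, so room constant R = A/(1−ᾱ) = 45.292 m².
Lp = Lw + 10 log₁₀(4/R) = 90.7 -10.54 = 80.2 dB.

80.2 dB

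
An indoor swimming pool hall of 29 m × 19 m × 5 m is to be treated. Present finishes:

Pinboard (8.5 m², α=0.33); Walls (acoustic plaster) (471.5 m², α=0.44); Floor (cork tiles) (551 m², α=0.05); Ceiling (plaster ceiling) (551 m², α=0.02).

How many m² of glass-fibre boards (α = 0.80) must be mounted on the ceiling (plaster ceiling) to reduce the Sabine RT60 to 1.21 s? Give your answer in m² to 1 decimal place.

Summing Sᵢαᵢ: 2.805 + 207.460 + 27.550 + 11.020 → A₁ = 248.835 sabins.
V = 2755 m³. Target absorption A₂ = 0.161 × 2755 / 1.21 = 366.574 sabins.
ΔA needed = 366.574 − 248.835 = 117.739 sabins.
Net gain per m²: Δα = 0.80 − 0.02 = 0.78.
Area = ΔA/Δα = 117.739/0.78 = 150.9 m².

150.9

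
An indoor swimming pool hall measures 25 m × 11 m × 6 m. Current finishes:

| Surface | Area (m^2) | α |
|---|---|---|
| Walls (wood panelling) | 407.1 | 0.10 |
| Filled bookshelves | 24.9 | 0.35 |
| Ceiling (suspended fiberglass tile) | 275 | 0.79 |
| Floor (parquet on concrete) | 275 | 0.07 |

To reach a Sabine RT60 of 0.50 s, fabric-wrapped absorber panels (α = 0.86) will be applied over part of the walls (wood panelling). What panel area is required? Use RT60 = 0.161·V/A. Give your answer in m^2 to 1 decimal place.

Total absorption A₁ = 407.1*0.10 + 24.9*0.35 + 275*0.79 + 275*0.07
  = 40.710 + 8.715 + 217.250 + 19.250 = 285.925 m^2 sabins.
Required A₂ = 0.161·1650/0.50 = 531.300 sabins.
ΔA needed = 531.300 − 285.925 = 245.375 sabins.
Net gain per m^2: Δα = 0.86 − 0.10 = 0.76.
Panel area = 245.375 / 0.76 = 322.9 m^2.

322.9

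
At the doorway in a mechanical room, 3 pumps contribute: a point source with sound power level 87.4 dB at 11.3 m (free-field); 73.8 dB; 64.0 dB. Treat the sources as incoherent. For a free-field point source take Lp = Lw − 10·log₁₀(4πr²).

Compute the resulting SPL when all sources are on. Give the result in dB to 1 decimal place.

Source at 11.3 m: Lp = 87.4 − 10·log₁₀(4π·11.3²) = 87.4 − 10·log₁₀(1604.600) = 55.3 dB.
Sum in the linear (power) domain: Σ 10^(Lᵢ/10) = 10^(55.3/10) + 10^(73.8/10) + 10^(64.0/10) = 2.684e+07.
Back to dB: 10·log₁₀ Σ = 74.3 dB.

74.3 dB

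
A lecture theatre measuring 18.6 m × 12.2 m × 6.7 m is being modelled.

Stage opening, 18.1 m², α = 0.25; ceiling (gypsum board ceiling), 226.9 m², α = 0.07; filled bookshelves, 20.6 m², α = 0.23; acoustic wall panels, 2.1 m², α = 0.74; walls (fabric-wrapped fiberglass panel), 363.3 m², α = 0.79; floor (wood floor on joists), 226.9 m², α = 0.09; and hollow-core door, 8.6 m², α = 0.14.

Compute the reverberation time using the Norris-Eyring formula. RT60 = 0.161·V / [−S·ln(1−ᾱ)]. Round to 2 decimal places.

S = Σ Sᵢ = 866.5 m².
Σ(Sᵢαᵢ) = 18.1·0.25 + 226.9·0.07 + 20.6·0.23 + 2.1·0.74 + 363.3·0.79 + 226.9·0.09 + 8.6·0.14 = 335.332.
ᾱ = 335.332 / 866.5 = 0.3870.
Eyring denominator: −S ln(1−ᾱ) = 424.057.
V = 18.6 × 12.2 × 6.7 = 1520.364 m³.
T = 0.161·V/[−S·ln(1−ᾱ)] = 0.161·1520.364/424.057 = 0.58 s.

0.58 s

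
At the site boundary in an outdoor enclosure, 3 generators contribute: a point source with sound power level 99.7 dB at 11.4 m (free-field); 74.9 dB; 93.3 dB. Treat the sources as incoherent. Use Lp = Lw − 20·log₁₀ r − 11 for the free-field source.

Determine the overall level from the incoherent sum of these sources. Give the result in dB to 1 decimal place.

Source at 11.4 m: Lp = 99.7 − 20·log₁₀(11.4) − 11 = 67.6 dB.
Σ 10^(Lᵢ/10) = 2.175e+09.
L_total = 10·log₁₀(2.175e+09) = 93.4 dB.

93.4 dB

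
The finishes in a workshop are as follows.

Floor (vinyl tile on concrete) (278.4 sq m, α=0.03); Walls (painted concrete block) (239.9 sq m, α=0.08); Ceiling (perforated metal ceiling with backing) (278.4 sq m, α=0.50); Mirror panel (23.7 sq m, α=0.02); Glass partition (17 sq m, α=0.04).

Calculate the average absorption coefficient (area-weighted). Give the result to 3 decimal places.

Total surface area S = 837.4 sq m.
Weighted sum Σ Sα = 167.898.
ᾱ = A/S = 0.200.

0.200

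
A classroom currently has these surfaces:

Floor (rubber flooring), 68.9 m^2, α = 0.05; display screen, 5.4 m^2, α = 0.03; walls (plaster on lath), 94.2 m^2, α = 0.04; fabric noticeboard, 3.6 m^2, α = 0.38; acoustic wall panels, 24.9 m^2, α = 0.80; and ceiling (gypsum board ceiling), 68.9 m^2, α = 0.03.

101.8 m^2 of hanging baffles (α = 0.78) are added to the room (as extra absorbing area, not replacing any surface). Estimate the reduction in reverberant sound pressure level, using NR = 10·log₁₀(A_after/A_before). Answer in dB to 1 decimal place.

Total absorption A_before = 68.9×0.05 + 5.4×0.03 + 94.2×0.04 + 3.6×0.38 + 24.9×0.80 + 68.9×0.03
  = 3.445 + 0.162 + 3.768 + 1.368 + 19.920 + 2.067 = 30.730 m^2 sabins.
Added absorption = 101.8 × 0.78 = 79.404 sabins.
New total A_after = 110.134 sabins.
Reduction = 10 log₁₀(A_after/A_before) = 10 log₁₀(3.5839) = 5.5 dB.

5.5 dB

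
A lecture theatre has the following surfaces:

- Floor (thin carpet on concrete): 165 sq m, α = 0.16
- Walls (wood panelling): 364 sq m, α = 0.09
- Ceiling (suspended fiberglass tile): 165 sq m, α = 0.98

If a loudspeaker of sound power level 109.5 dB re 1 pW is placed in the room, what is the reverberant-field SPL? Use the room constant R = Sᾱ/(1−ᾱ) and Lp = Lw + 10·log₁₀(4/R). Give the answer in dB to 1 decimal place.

Σ(Sᵢαᵢ) = 165·0.16 + 364·0.09 + 165·0.98 = 220.860; total area S = 694.0 sq m.
ᾱ = 0.3182, so room constant R = A/(1−ᾱ) = 323.937 sq m.
Lp = Lw + 10 log₁₀(4/R) = 109.5 -19.08 = 90.4 dB.

90.4 dB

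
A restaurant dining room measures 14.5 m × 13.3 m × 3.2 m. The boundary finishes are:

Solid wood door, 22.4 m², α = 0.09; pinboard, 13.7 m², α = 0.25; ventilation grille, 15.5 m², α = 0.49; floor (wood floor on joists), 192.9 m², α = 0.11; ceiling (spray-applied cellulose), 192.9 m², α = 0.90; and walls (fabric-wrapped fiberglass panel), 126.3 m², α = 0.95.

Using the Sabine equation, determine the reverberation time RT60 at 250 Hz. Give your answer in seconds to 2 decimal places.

A = Σ Sᵢαᵢ = 22.4·0.09 + 13.7·0.25 + 15.5·0.49 + 192.9·0.11 + 192.9·0.90 + 126.3·0.95 = 327.850 sabins.
V = 14.5·13.3·3.2 = 617.12 m³.
RT60 = 0.161 · V / A = 0.161 × 617.12 / 327.850 = 0.30 s.

0.30 s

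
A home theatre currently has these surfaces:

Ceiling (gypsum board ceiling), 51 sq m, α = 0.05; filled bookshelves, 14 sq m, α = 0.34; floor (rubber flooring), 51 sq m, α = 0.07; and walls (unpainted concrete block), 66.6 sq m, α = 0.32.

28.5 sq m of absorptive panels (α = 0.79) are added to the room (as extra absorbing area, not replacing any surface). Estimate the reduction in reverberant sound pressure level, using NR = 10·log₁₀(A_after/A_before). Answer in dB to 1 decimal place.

2.3 dB

Summing Sᵢαᵢ: 2.550 + 4.760 + 3.570 + 21.312 → A_before = 32.192 sabins.
Added absorption = 28.5 × 0.79 = 22.515 sabins.
A_after = 32.192 + 22.515 = 54.707 sabins.
NR = 10·log₁₀(54.707/32.192) = 2.3 dB.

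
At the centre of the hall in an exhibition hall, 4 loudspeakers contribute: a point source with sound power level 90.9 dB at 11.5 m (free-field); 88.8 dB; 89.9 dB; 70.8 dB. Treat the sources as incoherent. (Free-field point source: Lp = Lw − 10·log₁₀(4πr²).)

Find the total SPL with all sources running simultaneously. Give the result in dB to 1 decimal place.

Source at 11.5 m: Lp = 90.9 − 10·log₁₀(4π·11.5²) = 90.9 − 10·log₁₀(1661.903) = 58.7 dB.
Converting to relative power and adding: 10^(58.7/10) + 10^(88.8/10) + 10^(89.9/10) + 10^(70.8/10) = 1.749e+09.
Back to dB: 10·log₁₀ Σ = 92.4 dB.

92.4 dB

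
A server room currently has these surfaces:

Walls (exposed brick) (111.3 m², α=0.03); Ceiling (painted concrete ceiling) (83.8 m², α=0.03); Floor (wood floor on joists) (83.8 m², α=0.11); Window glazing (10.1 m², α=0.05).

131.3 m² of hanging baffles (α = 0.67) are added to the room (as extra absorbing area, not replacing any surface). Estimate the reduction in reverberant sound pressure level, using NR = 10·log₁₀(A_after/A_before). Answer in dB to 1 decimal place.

Summing Sᵢαᵢ: 3.339 + 2.514 + 9.218 + 0.505 → A_before = 15.576 sabins.
Added absorption = 131.3 × 0.67 = 87.971 sabins.
New total A_after = 103.547 sabins.
NR = 10·log₁₀(103.547/15.576) = 8.2 dB.

8.2 dB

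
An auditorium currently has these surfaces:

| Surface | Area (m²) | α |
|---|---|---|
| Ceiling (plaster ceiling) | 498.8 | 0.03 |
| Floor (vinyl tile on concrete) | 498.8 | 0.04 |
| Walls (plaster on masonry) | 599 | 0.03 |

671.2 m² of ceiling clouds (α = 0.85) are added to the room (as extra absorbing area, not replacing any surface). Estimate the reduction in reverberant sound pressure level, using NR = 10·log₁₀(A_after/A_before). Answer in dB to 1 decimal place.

10.7 dB

A_before = Σ Sᵢαᵢ = 498.8·0.03 + 498.8·0.04 + 599·0.03 = 52.886 sabins.
Treatment contributes 671.2·0.85 = 570.520 sabins.
A_after = 52.886 + 570.520 = 623.406 sabins.
Reduction = 10 log₁₀(A_after/A_before) = 10 log₁₀(11.7877) = 10.7 dB.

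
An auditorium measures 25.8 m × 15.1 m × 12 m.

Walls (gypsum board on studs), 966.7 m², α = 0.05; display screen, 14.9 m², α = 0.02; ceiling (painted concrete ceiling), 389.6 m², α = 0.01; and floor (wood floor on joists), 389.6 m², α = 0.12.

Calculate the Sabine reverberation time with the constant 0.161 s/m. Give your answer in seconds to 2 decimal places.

7.58 sec

Equivalent absorption area: A = 966.7·0.05 + 14.9·0.02 + 389.6·0.01 + 389.6·0.12 = 99.281 m².
Room volume: 4674.96 m³.
RT60 = 0.161 · V / A = 0.161 × 4674.96 / 99.281 = 7.58 s.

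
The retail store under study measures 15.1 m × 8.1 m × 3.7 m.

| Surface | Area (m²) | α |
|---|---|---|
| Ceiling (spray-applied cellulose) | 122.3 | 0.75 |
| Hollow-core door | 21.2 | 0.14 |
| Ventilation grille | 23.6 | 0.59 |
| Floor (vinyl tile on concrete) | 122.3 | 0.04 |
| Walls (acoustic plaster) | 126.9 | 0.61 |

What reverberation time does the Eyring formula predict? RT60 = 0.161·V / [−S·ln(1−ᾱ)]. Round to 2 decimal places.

0.29 s

Total surface area S = 122.3 + 21.2 + 23.6 + 122.3 + 126.9 = 416.3 m².
Σ(Sᵢαᵢ) = 122.3·0.75 + 21.2·0.14 + 23.6·0.59 + 122.3·0.04 + 126.9·0.61 = 190.918.
Mean coefficient ᾱ = A/S = 0.4586.
−S·ln(1−ᾱ) = −416.3 × ln(1 − 0.4586) = 255.440.
V = 15.1 × 8.1 × 3.7 = 452.547 m³.
RT60 = 0.161 × 452.547 / 255.440 = 0.29 s.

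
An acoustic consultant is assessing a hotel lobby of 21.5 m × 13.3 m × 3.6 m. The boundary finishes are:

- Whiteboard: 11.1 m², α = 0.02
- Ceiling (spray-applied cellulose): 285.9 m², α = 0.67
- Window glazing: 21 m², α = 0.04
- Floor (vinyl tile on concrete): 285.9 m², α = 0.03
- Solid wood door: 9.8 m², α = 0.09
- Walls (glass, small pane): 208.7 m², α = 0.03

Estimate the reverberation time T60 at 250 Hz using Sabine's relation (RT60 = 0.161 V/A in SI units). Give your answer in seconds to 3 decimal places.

0.796 s

Summing Sᵢαᵢ: 0.222 + 191.553 + 0.840 + 8.577 + 0.882 + 6.261 → A = 208.335 sabins.
Volume V = 21.5 × 13.3 × 3.6 = 1029.42 m³.
Sabine: RT60 = 0.161 × 1029.42 / 208.335 = 0.796 s.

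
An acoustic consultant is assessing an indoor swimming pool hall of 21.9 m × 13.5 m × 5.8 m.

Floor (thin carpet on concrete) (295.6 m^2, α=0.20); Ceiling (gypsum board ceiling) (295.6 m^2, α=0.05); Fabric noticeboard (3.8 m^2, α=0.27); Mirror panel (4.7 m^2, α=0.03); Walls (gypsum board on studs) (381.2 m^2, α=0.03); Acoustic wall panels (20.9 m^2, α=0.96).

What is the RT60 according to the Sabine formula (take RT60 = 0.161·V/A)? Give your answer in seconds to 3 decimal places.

Summing Sᵢαᵢ: 59.120 + 14.780 + 1.026 + 0.141 + 11.436 + 20.064 → A = 106.567 sabins.
Volume V = 21.9 × 13.5 × 5.8 = 1714.77 m³.
Sabine: RT60 = 0.161 × 1714.77 / 106.567 = 2.591 s.

2.591 seconds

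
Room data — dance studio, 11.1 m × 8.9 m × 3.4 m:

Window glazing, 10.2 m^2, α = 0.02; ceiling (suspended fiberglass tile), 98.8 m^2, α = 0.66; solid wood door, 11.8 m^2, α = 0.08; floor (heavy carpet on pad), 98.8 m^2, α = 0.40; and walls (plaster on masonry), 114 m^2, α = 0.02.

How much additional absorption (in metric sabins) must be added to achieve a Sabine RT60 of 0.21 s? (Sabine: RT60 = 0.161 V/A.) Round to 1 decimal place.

149.4 sabins

Summing Sᵢαᵢ: 0.204 + 65.208 + 0.944 + 39.520 + 2.280 → A₁ = 108.156 sabins.
For T = 0.21 s, need A₂ = 0.161·V/T = 0.161·335.886/0.21 = 257.513 sabins.
ΔA = A₂ − A₁ = 257.513 − 108.156 = 149.4 sabins.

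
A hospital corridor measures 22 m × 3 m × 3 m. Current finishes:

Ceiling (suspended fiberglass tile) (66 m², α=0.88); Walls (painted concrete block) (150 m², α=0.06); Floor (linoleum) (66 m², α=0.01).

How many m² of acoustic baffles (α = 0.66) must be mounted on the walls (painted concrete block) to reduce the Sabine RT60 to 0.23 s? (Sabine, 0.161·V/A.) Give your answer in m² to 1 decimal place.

118.1

Total absorption A₁ = 66×0.88 + 150×0.06 + 66×0.01
  = 58.080 + 9.000 + 0.660 = 67.740 m² sabins.
Required A₂ = 0.161·198/0.23 = 138.600 sabins.
Absorption to add: 138.600 − 67.740 = 70.860 sabins.
Each m² of panel replacing the walls (painted concrete block) adds (0.66 − 0.06) = 0.60 sabins.
Panel area = 70.860 / 0.60 = 118.1 m².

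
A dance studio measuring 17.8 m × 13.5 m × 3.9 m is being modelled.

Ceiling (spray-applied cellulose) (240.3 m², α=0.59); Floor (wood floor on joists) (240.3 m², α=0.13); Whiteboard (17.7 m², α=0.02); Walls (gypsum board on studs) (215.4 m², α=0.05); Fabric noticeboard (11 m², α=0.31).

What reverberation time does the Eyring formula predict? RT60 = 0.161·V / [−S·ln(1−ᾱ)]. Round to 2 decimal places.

0.70 s

S = Σ Sᵢ = 724.7 m².
Σ(Sᵢαᵢ) = 240.3·0.59 + 240.3·0.13 + 17.7·0.02 + 215.4·0.05 + 11·0.31 = 187.550.
Mean coefficient ᾱ = A/S = 0.2588.
Eyring denominator: −S ln(1−ᾱ) = 217.037.
V = 17.8 × 13.5 × 3.9 = 937.17 m³.
RT60 = 0.161 × 937.17 / 217.037 = 0.70 s.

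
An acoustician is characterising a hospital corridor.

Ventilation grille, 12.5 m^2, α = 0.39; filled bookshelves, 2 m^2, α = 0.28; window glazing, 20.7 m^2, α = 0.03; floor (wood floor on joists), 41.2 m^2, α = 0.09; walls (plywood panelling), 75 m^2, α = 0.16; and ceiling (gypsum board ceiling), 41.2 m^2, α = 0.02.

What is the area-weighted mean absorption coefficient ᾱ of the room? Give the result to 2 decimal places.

0.12

S = Σ Sᵢ = 12.5 + 2 + 20.7 + 41.2 + 75 + 41.2 = 192.6 m^2.
Weighted sum Σ Sα = 22.588.
ᾱ = A/S = 0.12.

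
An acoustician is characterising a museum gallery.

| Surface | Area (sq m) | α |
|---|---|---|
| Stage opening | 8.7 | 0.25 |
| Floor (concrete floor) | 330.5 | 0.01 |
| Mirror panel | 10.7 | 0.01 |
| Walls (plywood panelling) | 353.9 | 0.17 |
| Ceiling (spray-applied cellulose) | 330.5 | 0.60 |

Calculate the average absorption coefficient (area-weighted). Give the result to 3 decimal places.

0.255

S = Σ Sᵢ = 8.7 + 330.5 + 10.7 + 353.9 + 330.5 = 1034.3 sq m.
Σ(Sᵢαᵢ) = 8.7×0.25 + 330.5×0.01 + 10.7×0.01 + 353.9×0.17 + 330.5×0.60 = 264.050.
ᾱ = 264.050 / 1034.3 = 0.255.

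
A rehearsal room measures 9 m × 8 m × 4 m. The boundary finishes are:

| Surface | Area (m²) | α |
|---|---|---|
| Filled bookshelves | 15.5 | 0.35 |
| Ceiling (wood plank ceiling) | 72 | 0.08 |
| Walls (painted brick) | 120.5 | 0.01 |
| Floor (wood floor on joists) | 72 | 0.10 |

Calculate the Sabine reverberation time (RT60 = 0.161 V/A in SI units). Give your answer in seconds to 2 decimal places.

A = Σ Sᵢαᵢ = 15.5×0.35 + 72×0.08 + 120.5×0.01 + 72×0.10 = 19.590 sabins.
Room volume: 288 m³.
T = 0.161 V/A = 0.161·288/19.590 = 2.37 s.

2.37 s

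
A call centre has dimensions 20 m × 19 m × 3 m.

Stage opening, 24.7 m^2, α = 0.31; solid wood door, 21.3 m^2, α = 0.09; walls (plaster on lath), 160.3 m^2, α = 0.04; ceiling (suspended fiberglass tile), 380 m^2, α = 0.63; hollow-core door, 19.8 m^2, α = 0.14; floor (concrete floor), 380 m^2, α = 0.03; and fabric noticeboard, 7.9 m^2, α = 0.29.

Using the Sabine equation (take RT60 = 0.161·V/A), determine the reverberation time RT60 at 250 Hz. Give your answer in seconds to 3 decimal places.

0.675 sec

A = Σ Sᵢαᵢ = 24.7×0.31 + 21.3×0.09 + 160.3×0.04 + 380×0.63 + 19.8×0.14 + 380×0.03 + 7.9×0.29 = 271.849 sabins.
Room volume: 1140 m³.
RT60 = 0.161 · V / A = 0.161 × 1140 / 271.849 = 0.675 s.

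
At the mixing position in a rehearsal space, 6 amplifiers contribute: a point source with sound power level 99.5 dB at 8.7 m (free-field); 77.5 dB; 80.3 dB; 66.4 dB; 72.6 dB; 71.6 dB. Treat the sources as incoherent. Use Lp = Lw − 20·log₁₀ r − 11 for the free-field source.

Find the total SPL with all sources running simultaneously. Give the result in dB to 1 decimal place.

83.2 dB

Source at 8.7 m: Lp = 99.5 − 20·log₁₀(8.7) − 11 = 69.7 dB.
Σ 10^(Lᵢ/10) = 2.097e+08.
Back to dB: 10·log₁₀ Σ = 83.2 dB.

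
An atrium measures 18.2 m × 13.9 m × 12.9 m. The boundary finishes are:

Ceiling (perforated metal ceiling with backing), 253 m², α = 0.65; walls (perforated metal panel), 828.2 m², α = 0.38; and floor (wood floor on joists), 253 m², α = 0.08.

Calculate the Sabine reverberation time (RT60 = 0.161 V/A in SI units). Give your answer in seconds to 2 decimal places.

1.05 seconds

Summing Sᵢαᵢ: 164.450 + 314.716 + 20.240 → A = 499.406 sabins.
Room volume: 3263.442 m³.
T = 0.161 V/A = 0.161·3263.442/499.406 = 1.05 s.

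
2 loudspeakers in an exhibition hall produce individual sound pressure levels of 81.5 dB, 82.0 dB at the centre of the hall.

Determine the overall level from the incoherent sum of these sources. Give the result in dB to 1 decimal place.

Sum in the linear (power) domain: Σ 10^(Lᵢ/10) = 10^(81.5/10) + 10^(82.0/10) = 2.997e+08.
L_total = 10·log₁₀(2.997e+08) = 84.8 dB.

84.8 dB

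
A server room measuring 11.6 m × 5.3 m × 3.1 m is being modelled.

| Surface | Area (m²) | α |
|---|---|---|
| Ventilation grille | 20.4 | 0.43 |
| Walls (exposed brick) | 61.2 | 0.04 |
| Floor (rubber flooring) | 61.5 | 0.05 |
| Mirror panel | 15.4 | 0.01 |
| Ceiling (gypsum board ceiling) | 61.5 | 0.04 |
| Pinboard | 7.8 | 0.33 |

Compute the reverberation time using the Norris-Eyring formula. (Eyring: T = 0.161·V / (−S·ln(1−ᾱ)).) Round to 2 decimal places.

1.51 seconds

Total surface area S = 20.4 + 61.2 + 61.5 + 15.4 + 61.5 + 7.8 = 227.8 m².
Σ(Sᵢαᵢ) = 20.4·0.43 + 61.2·0.04 + 61.5·0.05 + 15.4·0.01 + 61.5·0.04 + 7.8·0.33 = 19.483.
ᾱ = 19.483 / 227.8 = 0.0855.
−S·ln(1−ᾱ) = −227.8 × ln(1 − 0.0855) = 20.360.
V = 11.6 × 5.3 × 3.1 = 190.588 m³.
RT60 = 0.161 × 190.588 / 20.360 = 1.51 s.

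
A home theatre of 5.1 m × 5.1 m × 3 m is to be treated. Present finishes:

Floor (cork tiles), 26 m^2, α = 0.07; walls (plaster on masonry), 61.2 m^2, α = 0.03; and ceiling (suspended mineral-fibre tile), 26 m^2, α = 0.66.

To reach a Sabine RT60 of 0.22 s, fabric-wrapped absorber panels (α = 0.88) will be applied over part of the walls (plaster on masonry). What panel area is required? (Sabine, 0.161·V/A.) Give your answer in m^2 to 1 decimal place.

Summing Sᵢαᵢ: 1.820 + 1.836 + 17.160 → A₁ = 20.816 sabins.
V = 78.03 m³. Target absorption A₂ = 0.161 × 78.03 / 0.22 = 57.104 sabins.
ΔA needed = 57.104 − 20.816 = 36.288 sabins.
Each m^2 of panel replacing the walls (plaster on masonry) adds (0.88 − 0.03) = 0.85 sabins.
Panel area = 36.288 / 0.85 = 42.7 m^2.

42.7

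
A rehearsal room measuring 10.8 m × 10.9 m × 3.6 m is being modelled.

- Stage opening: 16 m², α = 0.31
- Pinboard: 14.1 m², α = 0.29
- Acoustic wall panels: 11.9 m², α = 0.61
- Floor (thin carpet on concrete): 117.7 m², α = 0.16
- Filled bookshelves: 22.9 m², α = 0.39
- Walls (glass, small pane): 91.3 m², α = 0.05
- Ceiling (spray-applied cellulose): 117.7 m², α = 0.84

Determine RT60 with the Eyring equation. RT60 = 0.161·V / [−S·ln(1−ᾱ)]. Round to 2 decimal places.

0.37 s

S = Σ Sᵢ = 391.6 m².
Σ(Sᵢαᵢ) = 16×0.31 + 14.1×0.29 + 11.9×0.61 + 117.7×0.16 + 22.9×0.39 + 91.3×0.05 + 117.7×0.84 = 147.504.
Mean coefficient ᾱ = A/S = 0.3767.
Eyring denominator: −S ln(1−ᾱ) = 185.120.
V = 10.8 × 10.9 × 3.6 = 423.792 m³.
RT60 = 0.161 × 423.792 / 185.120 = 0.37 s.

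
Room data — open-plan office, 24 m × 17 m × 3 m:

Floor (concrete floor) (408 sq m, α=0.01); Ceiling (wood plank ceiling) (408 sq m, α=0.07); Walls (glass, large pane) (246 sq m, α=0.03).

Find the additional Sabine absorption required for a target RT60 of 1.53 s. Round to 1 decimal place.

Equivalent absorption area: A₁ = 408*0.01 + 408*0.07 + 246*0.03 = 40.020 sq m.
Target A₂ = 0.161·1224/1.53 = 128.800 sabins (V = 1224 m³).
ΔA = A₂ − A₁ = 128.800 − 40.020 = 88.8 sabins.

88.8 sabins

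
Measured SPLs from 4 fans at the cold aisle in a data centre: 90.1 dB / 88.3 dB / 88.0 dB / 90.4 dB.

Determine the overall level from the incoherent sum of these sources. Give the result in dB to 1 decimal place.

95.3 dB

Sum in the linear (power) domain: Σ 10^(Lᵢ/10) = 10^(90.1/10) + 10^(88.3/10) + 10^(88.0/10) + 10^(90.4/10) = 3.427e+09.
L_total = 10·log₁₀(3.427e+09) = 95.3 dB.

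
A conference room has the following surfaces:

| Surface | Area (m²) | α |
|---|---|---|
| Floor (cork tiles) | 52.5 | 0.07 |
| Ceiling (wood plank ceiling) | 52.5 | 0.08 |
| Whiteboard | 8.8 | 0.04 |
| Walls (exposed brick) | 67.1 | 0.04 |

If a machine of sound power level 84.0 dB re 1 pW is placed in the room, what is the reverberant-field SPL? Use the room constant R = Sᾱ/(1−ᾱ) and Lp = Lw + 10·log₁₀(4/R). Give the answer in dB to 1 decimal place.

Σ(Sᵢαᵢ) = 52.5×0.07 + 52.5×0.08 + 8.8×0.04 + 67.1×0.04 = 10.911; total area S = 180.9 m².
ᾱ = 0.0603, so room constant R = A/(1−ᾱ) = 11.611 m².
Lp = Lw + 10 log₁₀(4/R) = 84.0 -4.63 = 79.4 dB.

79.4 dB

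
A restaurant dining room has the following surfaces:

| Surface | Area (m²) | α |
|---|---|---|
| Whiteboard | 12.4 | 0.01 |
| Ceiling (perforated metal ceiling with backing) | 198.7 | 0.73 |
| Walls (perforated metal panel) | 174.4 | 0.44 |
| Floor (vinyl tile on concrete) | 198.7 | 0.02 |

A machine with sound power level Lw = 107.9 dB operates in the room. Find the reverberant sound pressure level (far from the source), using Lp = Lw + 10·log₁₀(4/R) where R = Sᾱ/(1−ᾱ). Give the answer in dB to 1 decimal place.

A = 225.885 sabins; S = 584.2 m².
ᾱ = 0.3867, so room constant R = A/(1−ᾱ) = 368.311 m².
Lp = 107.9 + 10·log₁₀(4/368.311) = 107.9 + (-19.64) = 88.3 dB.

88.3 dB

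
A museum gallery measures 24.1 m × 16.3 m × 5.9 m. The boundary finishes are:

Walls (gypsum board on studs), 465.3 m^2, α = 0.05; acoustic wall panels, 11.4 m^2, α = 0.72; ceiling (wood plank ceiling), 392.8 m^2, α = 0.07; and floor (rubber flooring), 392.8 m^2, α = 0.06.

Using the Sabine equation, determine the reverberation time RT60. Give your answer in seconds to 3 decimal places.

4.521 sec

Equivalent absorption area: A = 465.3·0.05 + 11.4·0.72 + 392.8·0.07 + 392.8·0.06 = 82.537 m^2.
V = 24.1·16.3·5.9 = 2317.697 m³.
T = 0.161 V/A = 0.161·2317.697/82.537 = 4.521 s.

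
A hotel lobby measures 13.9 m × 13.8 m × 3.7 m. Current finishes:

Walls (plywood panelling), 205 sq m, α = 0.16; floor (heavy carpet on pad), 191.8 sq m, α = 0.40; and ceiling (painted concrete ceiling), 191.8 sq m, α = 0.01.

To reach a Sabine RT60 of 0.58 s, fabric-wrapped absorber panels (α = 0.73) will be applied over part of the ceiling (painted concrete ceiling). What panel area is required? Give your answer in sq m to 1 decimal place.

Total absorption A₁ = 205*0.16 + 191.8*0.40 + 191.8*0.01
  = 32.800 + 76.720 + 1.918 = 111.438 sq m sabins.
V = 709.734 m³. Target absorption A₂ = 0.161 × 709.734 / 0.58 = 197.012 sabins.
ΔA needed = 197.012 − 111.438 = 85.574 sabins.
Net gain per sq m: Δα = 0.73 − 0.01 = 0.72.
Panel area = 85.574 / 0.72 = 118.9 sq m.

118.9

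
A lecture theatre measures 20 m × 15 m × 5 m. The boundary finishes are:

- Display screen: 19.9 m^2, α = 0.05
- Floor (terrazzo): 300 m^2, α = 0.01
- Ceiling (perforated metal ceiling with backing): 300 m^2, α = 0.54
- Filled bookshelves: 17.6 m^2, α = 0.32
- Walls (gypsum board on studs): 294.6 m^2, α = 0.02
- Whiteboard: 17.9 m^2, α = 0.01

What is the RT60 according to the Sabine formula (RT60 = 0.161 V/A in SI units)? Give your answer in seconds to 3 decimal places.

Summing Sᵢαᵢ: 0.995 + 3.000 + 162.000 + 5.632 + 5.892 + 0.179 → A = 177.698 sabins.
Volume V = 20 × 15 × 5 = 1500 m³.
T = 0.161 V/A = 0.161·1500/177.698 = 1.359 s.

1.359 sec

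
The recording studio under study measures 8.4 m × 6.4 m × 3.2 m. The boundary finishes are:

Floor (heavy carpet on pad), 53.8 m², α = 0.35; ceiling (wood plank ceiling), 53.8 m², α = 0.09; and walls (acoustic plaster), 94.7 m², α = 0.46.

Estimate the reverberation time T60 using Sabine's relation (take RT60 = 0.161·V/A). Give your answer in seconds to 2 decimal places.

0.41 s

Summing Sᵢαᵢ: 18.830 + 4.842 + 43.562 → A = 67.234 sabins.
Room volume: 172.032 m³.
T = 0.161 V/A = 0.161·172.032/67.234 = 0.41 s.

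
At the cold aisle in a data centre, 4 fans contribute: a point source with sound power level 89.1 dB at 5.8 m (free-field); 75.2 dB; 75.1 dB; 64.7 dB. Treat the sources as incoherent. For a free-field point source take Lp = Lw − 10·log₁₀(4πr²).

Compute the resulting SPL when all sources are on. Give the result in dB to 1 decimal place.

78.5 dB

Source at 5.8 m: Lp = 89.1 − 10·log₁₀(4π·5.8²) = 89.1 − 10·log₁₀(422.733) = 62.8 dB.
Converting to relative power and adding: 10^(62.8/10) + 10^(75.2/10) + 10^(75.1/10) + 10^(64.7/10) = 7.033e+07.
L_total = 10·log₁₀(7.033e+07) = 78.5 dB.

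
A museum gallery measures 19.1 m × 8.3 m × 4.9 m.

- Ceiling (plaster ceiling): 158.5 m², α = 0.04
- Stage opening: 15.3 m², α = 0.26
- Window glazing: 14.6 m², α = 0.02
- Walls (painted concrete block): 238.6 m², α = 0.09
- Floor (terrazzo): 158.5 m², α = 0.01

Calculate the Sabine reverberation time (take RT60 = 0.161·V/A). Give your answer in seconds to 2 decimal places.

Equivalent absorption area: A = 158.5*0.04 + 15.3*0.26 + 14.6*0.02 + 238.6*0.09 + 158.5*0.01 = 33.669 m².
Volume V = 19.1 × 8.3 × 4.9 = 776.797 m³.
RT60 = 0.161 · V / A = 0.161 × 776.797 / 33.669 = 3.71 s.

3.71 s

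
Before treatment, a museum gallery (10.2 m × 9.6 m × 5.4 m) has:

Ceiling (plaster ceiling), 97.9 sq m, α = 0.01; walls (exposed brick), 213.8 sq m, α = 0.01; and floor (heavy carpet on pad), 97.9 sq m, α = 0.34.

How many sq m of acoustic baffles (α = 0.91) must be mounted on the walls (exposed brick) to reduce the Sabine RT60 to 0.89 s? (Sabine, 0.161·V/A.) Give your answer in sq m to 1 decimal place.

Equivalent absorption area: A₁ = 97.9·0.01 + 213.8·0.01 + 97.9·0.34 = 36.403 sq m.
Required A₂ = 0.161·528.768/0.89 = 95.654 sabins.
Absorption to add: 95.654 − 36.403 = 59.251 sabins.
Net gain per sq m: Δα = 0.91 − 0.01 = 0.90.
Panel area = 59.251 / 0.90 = 65.8 sq m.

65.8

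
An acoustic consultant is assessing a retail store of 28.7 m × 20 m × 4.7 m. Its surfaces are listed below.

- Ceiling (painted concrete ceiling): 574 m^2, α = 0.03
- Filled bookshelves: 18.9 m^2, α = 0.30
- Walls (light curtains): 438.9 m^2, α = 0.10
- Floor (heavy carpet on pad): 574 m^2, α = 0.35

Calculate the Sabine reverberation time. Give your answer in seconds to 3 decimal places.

1.623 seconds

Summing Sᵢαᵢ: 17.220 + 5.670 + 43.890 + 200.900 → A = 267.680 sabins.
Room volume: 2697.8 m³.
RT60 = 0.161 · V / A = 0.161 × 2697.8 / 267.680 = 1.623 s.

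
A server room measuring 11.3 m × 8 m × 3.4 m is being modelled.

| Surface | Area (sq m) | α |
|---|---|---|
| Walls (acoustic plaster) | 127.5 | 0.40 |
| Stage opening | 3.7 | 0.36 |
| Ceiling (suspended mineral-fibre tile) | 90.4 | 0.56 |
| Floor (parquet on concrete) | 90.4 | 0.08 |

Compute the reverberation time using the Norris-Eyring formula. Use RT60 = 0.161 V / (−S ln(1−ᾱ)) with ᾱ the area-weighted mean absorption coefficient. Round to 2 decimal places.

0.36 s

Total surface area S = 127.5 + 3.7 + 90.4 + 90.4 = 312.0 sq m.
Σ(Sᵢαᵢ) = 127.5×0.40 + 3.7×0.36 + 90.4×0.56 + 90.4×0.08 = 110.188.
ᾱ = 110.188 / 312.0 = 0.3532.
Eyring denominator: −S ln(1−ᾱ) = 135.944.
V = 11.3 × 8 × 3.4 = 307.36 m³.
T = 0.161·V/[−S·ln(1−ᾱ)] = 0.161·307.36/135.944 = 0.36 s.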